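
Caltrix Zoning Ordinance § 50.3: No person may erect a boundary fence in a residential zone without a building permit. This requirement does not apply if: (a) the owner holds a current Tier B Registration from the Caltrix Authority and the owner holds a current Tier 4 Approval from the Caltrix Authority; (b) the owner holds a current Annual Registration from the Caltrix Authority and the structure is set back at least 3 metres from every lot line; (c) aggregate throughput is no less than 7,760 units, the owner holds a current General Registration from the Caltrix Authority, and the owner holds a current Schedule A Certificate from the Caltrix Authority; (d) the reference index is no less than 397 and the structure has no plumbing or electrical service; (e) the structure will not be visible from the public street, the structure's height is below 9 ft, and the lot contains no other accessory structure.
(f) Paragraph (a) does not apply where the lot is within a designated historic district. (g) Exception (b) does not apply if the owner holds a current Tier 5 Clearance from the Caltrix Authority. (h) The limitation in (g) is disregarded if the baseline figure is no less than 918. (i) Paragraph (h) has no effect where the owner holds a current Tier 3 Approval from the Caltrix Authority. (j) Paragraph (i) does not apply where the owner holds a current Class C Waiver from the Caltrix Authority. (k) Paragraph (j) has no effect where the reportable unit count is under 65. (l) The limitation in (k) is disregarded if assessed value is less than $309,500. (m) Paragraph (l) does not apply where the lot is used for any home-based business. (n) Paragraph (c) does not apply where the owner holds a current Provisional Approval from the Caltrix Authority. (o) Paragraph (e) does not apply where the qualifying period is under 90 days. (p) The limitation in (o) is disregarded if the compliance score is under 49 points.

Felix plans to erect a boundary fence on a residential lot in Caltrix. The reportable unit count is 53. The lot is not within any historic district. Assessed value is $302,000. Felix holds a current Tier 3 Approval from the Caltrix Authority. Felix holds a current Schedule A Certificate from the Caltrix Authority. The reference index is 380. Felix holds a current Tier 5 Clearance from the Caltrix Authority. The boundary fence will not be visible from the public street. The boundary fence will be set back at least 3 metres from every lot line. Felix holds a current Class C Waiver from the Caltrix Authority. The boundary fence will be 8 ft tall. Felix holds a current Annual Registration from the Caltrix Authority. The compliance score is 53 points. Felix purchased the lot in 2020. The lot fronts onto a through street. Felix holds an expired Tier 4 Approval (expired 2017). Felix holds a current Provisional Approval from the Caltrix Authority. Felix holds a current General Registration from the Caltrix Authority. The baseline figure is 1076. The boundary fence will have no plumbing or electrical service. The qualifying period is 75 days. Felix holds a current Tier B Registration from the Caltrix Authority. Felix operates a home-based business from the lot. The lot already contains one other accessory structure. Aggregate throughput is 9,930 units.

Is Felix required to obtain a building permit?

Exception (a) requires that the owner holds a current Tier 4 Approval from the Caltrix Authority; but the Tier 4 Approval is not current, so (a) is unavailable.
Exception (b) is satisfied on its face — a current Annual Registration is held; the setback is at least 3 m on every side. But applying paragraphs (g)–(m): (g) operates against (b): a current Tier 5 Clearance is held. (h) is engaged (the baseline figure is 1,076, meeting the 918 threshold), but is displaced by (i): (i) operates against (h): a current Tier 3 Approval is held. (j) would limit (i) — a current Class C Waiver is held — but (k) sets (j) aside: (k) applies — the reportable unit count is 53, under the 65 limit. (l) is engaged (assessed value is $302,000, less than the $309,500 limit), but is set aside by (m): (m) operates against (l): a home-based business operates on the lot. Exception (b) does not apply.
Exception (c)'s conditions are all satisfied: aggregate throughput is 9,930 units, meeting the 7,760 units threshold; a current General Registration is held; a current Schedule A Certificate is held. But: (n) is engaged — a current Provisional Approval is held. So (c) is unavailable.
Exception (d) fails — the reference index is 380, short of 397.
Exception (e) does not apply: the lot already has another accessory structure.
No exception displaces § 50.3.

Yes — Felix must obtain a building permit.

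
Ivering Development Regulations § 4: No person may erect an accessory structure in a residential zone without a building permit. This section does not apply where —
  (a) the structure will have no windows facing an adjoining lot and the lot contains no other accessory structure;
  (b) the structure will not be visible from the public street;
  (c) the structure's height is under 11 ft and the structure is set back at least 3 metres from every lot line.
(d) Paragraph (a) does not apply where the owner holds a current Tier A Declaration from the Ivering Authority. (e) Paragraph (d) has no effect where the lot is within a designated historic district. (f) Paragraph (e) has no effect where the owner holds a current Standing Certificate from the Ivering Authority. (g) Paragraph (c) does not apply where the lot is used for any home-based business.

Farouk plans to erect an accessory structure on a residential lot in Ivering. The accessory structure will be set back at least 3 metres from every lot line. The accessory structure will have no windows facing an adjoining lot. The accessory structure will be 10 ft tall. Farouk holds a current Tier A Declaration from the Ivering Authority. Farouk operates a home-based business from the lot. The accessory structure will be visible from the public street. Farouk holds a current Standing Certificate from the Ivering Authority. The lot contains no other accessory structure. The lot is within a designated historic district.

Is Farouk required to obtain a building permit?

Exception (a) is satisfied on its face — no windows face an adjoining lot; the lot has no other accessory structure. Turning to paragraphs (d)–(f): (d) is engaged — a current Tier A Declaration is held. (e) operates (the lot is in a historic district), but yields to (f): (f) operates against (e): a current Standing Certificate is held. (a) is therefore removed.
Exception (b) fails — the structure will be visible from the street.
Exception (c)'s conditions are all satisfied: the structure's height is 10 ft, under the 11 ft limit; the setback is at least 3 m on every side. But: (g) applies — a home-based business operates on the lot. (c) is therefore removed.
No exception displaces § 4.

Yes — Farouk must obtain a building permit.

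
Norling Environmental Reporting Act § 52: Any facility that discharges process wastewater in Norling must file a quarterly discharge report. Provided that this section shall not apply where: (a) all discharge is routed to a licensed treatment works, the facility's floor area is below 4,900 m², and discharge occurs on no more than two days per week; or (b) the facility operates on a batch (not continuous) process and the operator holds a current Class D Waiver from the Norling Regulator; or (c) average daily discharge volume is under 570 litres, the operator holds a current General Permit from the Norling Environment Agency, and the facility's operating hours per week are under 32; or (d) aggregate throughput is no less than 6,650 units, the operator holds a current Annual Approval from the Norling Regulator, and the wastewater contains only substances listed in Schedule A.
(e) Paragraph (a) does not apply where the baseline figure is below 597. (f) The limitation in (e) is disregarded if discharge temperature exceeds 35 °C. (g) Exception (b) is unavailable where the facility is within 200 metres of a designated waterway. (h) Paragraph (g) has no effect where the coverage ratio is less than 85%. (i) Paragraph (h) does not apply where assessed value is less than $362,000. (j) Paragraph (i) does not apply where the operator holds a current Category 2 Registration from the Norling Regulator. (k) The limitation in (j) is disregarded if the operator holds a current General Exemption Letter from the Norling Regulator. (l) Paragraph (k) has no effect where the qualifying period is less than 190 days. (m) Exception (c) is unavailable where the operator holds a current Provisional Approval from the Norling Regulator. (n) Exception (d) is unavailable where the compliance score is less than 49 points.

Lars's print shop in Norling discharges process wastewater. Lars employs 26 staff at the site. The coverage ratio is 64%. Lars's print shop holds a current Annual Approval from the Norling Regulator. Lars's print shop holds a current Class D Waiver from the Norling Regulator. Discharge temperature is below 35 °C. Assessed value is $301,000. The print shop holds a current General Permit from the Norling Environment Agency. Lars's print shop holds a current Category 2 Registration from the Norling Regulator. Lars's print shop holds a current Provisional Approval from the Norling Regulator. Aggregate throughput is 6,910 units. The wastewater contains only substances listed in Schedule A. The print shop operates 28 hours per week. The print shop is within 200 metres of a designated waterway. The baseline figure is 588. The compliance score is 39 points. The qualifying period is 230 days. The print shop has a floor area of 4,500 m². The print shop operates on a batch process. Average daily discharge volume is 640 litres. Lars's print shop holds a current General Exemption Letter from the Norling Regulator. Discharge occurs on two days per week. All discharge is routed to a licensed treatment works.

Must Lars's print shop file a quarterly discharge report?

Yes — Lars's print shop must file a quarterly discharge report.

Exception (a): discharge is routed to a licensed treatment works; the facility's floor area is 4,500 m², below the 4,900 m² limit; discharge occurs on no more than two days per week — every condition holds. But applying paragraphs (e)–(f): (e) is engaged — the baseline figure is 588, below the 597 limit. (f) does not operate here (discharge temperature is below 35 °C), so (e) stands. Exception (a) does not apply.
Exception (b)'s conditions are all satisfied: the facility operates on a batch process; a current Class D Waiver is held. However, paragraphs (g)–(l) must be considered: (g) applies — the print shop is within 200 m of a designated waterway. (h) would limit (g) — the coverage ratio is 64%, less than the 85% limit — but (i) sets (h) aside: (i) is engaged — assessed value is $301,000, less than the $362,000 limit. (j) is engaged (a current Category 2 Registration is held), but yields to (k): (k) is engaged — a current General Exemption Letter is held. (l) is not engaged (the qualifying period is 230 days, not less than 190 days), so (k) stands. Exception (b) does not apply.
Exception (c) does not apply: average daily discharge volume is 640 litres, not under 570 litres.
All of (d)'s requirements are met (aggregate throughput is 6,910 units, meeting the 6,650 units threshold; a current Annual Approval is held; the wastewater is Schedule-A-only). However, paragraph (n) must be considered: (n) operates against (d): the compliance score is 39 points, less than the 49 points limit. (d) is therefore removed.
No exception applies. The general rule governs.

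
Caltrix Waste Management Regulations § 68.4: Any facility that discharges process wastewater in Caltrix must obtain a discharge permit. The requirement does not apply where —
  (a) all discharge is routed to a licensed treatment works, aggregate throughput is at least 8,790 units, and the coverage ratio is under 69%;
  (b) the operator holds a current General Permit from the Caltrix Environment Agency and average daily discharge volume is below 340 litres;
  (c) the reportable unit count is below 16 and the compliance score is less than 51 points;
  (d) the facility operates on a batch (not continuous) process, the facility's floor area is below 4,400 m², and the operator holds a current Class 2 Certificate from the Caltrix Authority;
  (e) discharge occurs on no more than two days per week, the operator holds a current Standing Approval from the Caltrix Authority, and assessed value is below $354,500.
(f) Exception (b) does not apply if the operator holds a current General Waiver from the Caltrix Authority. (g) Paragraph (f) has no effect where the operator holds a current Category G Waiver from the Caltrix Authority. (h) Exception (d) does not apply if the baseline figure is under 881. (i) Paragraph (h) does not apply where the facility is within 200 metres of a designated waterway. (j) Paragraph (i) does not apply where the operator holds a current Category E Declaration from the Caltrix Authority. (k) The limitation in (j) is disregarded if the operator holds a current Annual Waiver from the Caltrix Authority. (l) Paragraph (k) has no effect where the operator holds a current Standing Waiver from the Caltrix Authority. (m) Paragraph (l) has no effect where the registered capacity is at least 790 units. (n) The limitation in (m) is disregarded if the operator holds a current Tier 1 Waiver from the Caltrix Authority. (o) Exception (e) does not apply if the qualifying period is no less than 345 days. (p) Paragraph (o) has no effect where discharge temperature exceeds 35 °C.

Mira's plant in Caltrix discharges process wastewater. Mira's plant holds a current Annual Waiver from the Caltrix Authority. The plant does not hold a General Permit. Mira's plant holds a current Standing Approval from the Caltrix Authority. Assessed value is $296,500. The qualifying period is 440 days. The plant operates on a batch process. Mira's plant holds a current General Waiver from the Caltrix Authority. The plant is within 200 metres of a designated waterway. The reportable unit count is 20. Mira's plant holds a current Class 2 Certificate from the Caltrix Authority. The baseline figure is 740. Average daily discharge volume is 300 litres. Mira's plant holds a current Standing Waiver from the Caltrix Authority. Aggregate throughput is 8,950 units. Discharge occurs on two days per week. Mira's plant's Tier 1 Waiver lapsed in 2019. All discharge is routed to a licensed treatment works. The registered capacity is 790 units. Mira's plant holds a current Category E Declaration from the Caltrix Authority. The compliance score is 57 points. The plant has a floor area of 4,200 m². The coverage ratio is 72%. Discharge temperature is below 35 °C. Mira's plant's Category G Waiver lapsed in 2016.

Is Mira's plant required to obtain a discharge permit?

No — exception (d) applies; Mira's plant is not required to obtain a discharge permit.

Exception (a) requires that the coverage ratio is under 69%; but the coverage ratio is 72%, not under 69%, so (a) is unavailable.
Exception (b) does not apply: no General Permit is held.
Exception (c) does not apply: the reportable unit count is 20, not below 16.
Exception (d)'s conditions are all satisfied: the facility operates on a batch process; the facility's floor area is 4,200 m², below the 4,400 m² limit; a current Class 2 Certificate is held. Applying paragraphs (h)–(n): (h) would limit (d) — the baseline figure is 740, under the 881 limit — but (i) sets (h) aside: (i) is triggered — the plant is within 200 m of a designated waterway. (j) would limit (i) — a current Category E Declaration is held — but (k) sets (j) aside: (k) is triggered — a current Annual Waiver is held. (l) would limit (k) — a current Standing Waiver is held — but (m) sets (l) aside: (m) operates against (l): the registered capacity is 790 units, meeting the 790 units threshold. (n) is not engaged (the Tier 1 Waiver is not current), so (m) stands. (d) remains available.
Exception (e)'s conditions are all satisfied: discharge occurs on no more than two days per week; a current Standing Approval is held; assessed value is $296,500, below the $354,500 limit. Turning to paragraphs (o)–(p): (o) is engaged — the qualifying period is 440 days, meeting the 345 days threshold. (p), which would lift (o), is not triggered — discharge temperature is below 35 °C. (e) is therefore removed.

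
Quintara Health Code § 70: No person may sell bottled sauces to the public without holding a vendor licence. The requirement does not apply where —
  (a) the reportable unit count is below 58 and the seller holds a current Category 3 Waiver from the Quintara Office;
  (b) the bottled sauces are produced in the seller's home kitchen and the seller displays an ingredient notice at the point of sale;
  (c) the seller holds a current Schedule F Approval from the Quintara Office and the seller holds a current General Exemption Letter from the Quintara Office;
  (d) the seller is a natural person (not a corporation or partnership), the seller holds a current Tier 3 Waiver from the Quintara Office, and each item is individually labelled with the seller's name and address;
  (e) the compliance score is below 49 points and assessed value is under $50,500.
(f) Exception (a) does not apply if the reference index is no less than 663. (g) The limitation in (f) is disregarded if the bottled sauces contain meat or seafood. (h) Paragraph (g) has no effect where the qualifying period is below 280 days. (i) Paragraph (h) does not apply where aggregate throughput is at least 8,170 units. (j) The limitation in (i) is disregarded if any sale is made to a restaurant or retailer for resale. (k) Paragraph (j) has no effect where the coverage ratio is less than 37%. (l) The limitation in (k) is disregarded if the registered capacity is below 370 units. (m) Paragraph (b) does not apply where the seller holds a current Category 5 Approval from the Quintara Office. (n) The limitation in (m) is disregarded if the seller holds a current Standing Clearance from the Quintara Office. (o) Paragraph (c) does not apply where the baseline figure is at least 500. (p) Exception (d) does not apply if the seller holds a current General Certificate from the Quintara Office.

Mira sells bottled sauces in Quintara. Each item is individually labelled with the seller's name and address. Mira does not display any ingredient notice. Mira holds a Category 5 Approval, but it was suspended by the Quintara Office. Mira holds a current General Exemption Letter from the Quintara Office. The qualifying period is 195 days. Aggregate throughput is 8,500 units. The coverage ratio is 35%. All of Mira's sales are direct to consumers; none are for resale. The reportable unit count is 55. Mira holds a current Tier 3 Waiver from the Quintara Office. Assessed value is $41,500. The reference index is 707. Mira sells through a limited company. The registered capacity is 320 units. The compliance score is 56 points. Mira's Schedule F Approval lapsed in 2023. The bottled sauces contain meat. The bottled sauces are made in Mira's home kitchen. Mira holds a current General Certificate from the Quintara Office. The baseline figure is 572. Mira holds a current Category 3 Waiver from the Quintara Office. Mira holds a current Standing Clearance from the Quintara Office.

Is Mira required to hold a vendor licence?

No — exception (a) applies; Mira is not required to hold a vendor licence.

Exception (a)'s conditions are all satisfied: the reportable unit count is 55, below the 58 limit; a current Category 3 Waiver is held. Applying paragraphs (f)–(l): (f) operates (the reference index is 707, meeting the 663 threshold), but is itself disapplied by (g): (g) operates against (f): the bottled sauces contain meat. (h) would limit (g) — the qualifying period is 195 days, below the 280 days limit — but (i) sets (h) aside: (i) operates — aggregate throughput is 8,500 units, meeting the 8,170 units threshold. (j), which would lift (i), is inapplicable — no sales are for resale. So (a) applies.
Exception (b) requires that the seller displays an ingredient notice at the point of sale; but no ingredient notice is displayed, so (b) is unavailable.
Exception (c) requires that the seller holds a current Schedule F Approval from the Quintara Office; but there is no Schedule F Approval in force, so (c) is unavailable.
Exception (d) fails — the seller operates through a limited company.
Exception (e) requires that the compliance score is below 49 points; but the compliance score is 56 points, not below 49 points, so (e) is unavailable.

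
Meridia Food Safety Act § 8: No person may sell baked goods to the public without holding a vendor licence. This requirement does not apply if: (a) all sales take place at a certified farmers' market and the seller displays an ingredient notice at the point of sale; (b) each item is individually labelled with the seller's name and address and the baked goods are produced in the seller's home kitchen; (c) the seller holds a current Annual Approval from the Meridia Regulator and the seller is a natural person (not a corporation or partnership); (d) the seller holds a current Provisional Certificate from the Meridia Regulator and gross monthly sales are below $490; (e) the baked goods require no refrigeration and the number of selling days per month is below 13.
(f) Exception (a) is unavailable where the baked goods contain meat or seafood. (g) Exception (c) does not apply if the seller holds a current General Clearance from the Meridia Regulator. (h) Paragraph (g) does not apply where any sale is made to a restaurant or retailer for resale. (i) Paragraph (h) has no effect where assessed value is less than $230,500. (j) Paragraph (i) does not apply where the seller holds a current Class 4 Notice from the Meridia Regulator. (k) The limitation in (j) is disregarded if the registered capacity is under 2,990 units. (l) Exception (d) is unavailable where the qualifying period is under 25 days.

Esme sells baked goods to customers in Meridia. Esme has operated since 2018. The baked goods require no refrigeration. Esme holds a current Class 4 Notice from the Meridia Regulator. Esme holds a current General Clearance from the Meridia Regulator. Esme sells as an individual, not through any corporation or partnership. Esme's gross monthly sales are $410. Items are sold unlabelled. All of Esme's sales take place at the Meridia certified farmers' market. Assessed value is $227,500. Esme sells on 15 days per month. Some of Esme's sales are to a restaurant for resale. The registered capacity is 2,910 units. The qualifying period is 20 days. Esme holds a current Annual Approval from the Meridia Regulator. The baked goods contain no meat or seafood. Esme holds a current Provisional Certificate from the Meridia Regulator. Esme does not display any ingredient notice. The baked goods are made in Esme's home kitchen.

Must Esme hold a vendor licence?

Exception (a) fails — no ingredient notice is displayed.
Exception (b) does not apply: items are sold unlabelled.
All of (c)'s requirements are met (a current Annual Approval is held; the seller is a natural person). But: (g) applies — a current General Clearance is held. (h) would limit (g) — some sales are to a restaurant for resale — but (i) sets (h) aside: (i) applies — assessed value is $227,500, less than the $230,500 limit. (j) applies (a current Class 4 Notice is held), but is set aside by (k): (k) operates against (j): the registered capacity is 2,910 units, under the 2,990 units limit. Exception (c) does not apply.
Exception (d): a current Provisional Certificate is held; gross monthly sales are $410, below the $490 limit — every condition holds. But: (l) is engaged — the qualifying period is 20 days, under the 25 days limit. (d) is therefore removed.
Exception (e) fails — the number of selling days per month is 15, not below 13.
No exception displaces § 8.

Yes — Esme must hold a vendor licence.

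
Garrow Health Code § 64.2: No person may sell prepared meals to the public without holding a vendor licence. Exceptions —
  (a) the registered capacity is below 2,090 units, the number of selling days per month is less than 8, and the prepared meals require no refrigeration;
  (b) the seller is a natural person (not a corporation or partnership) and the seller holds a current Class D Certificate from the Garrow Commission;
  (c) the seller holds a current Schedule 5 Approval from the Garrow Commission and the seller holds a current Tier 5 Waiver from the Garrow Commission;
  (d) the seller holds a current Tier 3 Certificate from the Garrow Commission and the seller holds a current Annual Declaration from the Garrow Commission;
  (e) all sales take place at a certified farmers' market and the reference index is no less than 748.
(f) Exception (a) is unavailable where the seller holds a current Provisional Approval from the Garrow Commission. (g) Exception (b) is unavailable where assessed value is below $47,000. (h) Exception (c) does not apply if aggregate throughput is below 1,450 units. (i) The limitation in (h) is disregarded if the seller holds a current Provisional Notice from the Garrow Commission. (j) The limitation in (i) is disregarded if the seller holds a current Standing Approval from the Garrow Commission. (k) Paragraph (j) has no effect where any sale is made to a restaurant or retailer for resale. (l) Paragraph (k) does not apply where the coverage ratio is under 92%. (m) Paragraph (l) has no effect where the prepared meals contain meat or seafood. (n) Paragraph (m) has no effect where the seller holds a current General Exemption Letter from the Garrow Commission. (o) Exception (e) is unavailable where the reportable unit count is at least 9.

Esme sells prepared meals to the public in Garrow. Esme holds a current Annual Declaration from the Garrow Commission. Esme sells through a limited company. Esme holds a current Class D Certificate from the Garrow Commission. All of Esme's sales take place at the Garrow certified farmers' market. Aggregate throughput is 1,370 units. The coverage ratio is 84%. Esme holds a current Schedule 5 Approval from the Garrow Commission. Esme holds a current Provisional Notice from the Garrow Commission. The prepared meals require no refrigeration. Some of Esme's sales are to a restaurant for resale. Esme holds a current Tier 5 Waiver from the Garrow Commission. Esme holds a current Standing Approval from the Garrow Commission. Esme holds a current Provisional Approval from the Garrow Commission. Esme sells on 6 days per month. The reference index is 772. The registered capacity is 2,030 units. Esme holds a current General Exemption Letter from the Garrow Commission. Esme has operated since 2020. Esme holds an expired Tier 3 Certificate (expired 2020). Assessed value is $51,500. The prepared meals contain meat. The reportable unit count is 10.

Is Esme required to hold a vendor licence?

Yes — Esme must hold a vendor licence.

Exception (a): the registered capacity is 2,030 units, below the 2,090 units limit; the number of selling days per month is 6, less than the 8 limit; the prepared meals are shelf-stable — every condition holds. But: (f) operates against (a): a current Provisional Approval is held. (a) is therefore removed.
Exception (b) requires that the seller is a natural person (not a corporation or partnership); but the seller operates through a limited company, so (b) is unavailable.
All of (c)'s requirements are met (a current Schedule 5 Approval is held; a current Tier 5 Waiver is held). However, paragraphs (h)–(n) must be considered: (h) is engaged — aggregate throughput is 1,370 units, below the 1,450 units limit. (i) would limit (h) — a current Provisional Notice is held — but (j) sets (i) aside: (j) is engaged — a current Standing Approval is held. (k) operates (some sales are to a restaurant for resale), but is set aside by (l): (l) is triggered — the coverage ratio is 84%, under the 92% limit. (m) is engaged (the prepared meals contain meat), but yields to (n): (n) operates — a current General Exemption Letter is held. Exception (c) does not apply.
Exception (d) requires that the seller holds a current Tier 3 Certificate from the Garrow Commission; but the Tier 3 Certificate is not current, so (d) is unavailable.
All of (e)'s requirements are met (all sales are at a certified farmers' market; the reference index is 772, meeting the 748 threshold). However, paragraph (o) must be considered: (o) operates — the reportable unit count is 10, meeting the 9 threshold. So (e) is unavailable.
No exception applies. The general rule governs.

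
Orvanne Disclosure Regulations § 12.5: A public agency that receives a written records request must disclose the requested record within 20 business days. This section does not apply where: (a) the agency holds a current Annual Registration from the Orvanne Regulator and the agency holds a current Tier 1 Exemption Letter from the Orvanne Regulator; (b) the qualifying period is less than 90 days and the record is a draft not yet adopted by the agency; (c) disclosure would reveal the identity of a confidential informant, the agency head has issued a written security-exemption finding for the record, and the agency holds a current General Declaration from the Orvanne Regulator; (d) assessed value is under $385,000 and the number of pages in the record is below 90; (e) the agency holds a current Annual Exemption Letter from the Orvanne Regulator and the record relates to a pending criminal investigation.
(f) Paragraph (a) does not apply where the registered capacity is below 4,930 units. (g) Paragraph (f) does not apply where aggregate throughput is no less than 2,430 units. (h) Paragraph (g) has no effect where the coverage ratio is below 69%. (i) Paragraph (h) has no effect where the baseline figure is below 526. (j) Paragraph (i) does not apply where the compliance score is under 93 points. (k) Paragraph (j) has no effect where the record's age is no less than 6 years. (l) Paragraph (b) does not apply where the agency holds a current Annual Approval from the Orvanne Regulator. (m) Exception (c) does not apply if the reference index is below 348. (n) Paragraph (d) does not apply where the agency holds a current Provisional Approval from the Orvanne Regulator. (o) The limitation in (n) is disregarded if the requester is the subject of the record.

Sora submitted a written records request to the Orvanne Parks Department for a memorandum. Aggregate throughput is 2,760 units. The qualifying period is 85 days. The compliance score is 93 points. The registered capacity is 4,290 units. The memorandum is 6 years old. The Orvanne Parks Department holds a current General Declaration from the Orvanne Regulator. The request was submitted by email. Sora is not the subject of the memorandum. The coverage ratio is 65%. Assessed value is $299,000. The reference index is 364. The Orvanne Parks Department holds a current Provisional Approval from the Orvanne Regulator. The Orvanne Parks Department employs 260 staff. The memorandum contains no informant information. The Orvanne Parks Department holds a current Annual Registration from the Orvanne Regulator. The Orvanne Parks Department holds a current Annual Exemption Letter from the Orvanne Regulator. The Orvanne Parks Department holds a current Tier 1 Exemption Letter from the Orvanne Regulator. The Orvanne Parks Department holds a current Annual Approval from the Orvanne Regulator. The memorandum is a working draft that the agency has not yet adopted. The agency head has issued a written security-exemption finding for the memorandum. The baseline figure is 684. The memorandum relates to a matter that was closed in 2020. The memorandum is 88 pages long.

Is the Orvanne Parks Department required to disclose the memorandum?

Yes — the Orvanne Parks Department must disclose the memorandum.

Exception (a): a current Annual Registration is held; a current Tier 1 Exemption Letter is held — every condition holds. But: (f) operates against (a): the registered capacity is 4,290 units, below the 4,930 units limit. (g) operates (aggregate throughput is 2,760 units, meeting the 2,430 units threshold), but yields to (h): (h) operates — the coverage ratio is 65%, below the 69% limit. (i) is not triggered (the baseline figure is 684, not below 526), so (h) stands. (a) is therefore removed.
All of (b)'s requirements are met (the qualifying period is 85 days, less than the 90 days limit; the memorandum is an unadopted draft). But: (l) operates against (b): a current Annual Approval is held. (b) is therefore removed.
Exception (c) fails — the memorandum contains no informant information.
Exception (d): assessed value is $299,000, under the $385,000 limit; the number of pages in the record is 88, below the 90 limit — every condition holds. However, paragraphs (n)–(o) must be considered: (n) is triggered — a current Provisional Approval is held. (o) does not operate here (Sora is not the subject of the memorandum), so (n) stands. Exception (d) does not apply.
Exception (e) fails — the memorandum relates to a closed matter.
No exception is made out. the Orvanne Parks Department falls within the general rule.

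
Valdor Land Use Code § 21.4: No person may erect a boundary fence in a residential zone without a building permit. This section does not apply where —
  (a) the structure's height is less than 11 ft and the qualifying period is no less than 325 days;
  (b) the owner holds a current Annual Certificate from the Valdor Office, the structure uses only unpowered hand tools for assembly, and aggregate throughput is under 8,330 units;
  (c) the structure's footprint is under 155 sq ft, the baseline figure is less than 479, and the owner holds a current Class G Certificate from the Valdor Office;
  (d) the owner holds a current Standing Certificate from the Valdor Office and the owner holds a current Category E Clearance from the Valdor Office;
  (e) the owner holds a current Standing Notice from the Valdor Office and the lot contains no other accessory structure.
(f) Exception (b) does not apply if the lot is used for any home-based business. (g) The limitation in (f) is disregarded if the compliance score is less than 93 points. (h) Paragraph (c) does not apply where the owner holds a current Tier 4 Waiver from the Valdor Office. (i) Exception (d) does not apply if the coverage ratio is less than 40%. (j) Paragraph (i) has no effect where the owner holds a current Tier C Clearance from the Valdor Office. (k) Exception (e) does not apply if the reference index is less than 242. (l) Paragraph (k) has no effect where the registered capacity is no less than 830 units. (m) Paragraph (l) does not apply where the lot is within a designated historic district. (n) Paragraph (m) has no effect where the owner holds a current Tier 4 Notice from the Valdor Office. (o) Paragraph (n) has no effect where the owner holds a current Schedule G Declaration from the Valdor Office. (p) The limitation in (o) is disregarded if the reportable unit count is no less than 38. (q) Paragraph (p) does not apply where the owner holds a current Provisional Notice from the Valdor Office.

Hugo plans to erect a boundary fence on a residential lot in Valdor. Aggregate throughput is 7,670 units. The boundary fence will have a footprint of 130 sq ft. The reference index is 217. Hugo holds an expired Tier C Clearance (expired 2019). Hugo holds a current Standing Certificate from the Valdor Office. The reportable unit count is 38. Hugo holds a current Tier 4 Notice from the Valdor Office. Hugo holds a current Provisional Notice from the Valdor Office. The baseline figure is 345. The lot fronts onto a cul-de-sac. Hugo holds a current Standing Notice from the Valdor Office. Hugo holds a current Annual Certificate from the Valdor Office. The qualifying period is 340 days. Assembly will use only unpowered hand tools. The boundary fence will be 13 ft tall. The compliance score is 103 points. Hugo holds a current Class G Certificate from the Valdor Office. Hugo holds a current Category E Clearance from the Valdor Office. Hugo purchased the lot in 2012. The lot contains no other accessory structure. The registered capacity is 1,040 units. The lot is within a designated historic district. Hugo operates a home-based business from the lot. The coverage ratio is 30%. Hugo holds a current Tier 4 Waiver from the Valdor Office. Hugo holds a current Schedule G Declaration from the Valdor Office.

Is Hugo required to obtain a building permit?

Exception (a) requires that the structure's height is less than 11 ft; but the structure's height is 13 ft, not less than 11 ft, so (a) is unavailable.
All of (b)'s requirements are met (a current Annual Certificate is held; assembly uses only hand tools; aggregate throughput is 7,670 units, under the 8,330 units limit). But: (f) applies — a home-based business operates on the lot. (g), which would lift (f), is inapplicable — the compliance score is 103 points, not less than 93 points. So (b) is unavailable.
Exception (c): the structure's footprint is 130 sq ft, under the 155 sq ft limit; the baseline figure is 345, less than the 479 limit; a current Class G Certificate is held — every condition holds. But applying paragraph (h): (h) is engaged — a current Tier 4 Waiver is held. Exception (c) does not apply.
Exception (d) is satisfied on its face — a current Standing Certificate is held; a current Category E Clearance is held. Turning to paragraphs (i)–(j): (i) operates against (d): the coverage ratio is 30%, less than the 40% limit. (j) is not engaged (the Tier C Clearance is not current), so (i) stands. So (d) is unavailable.
Exception (e)'s conditions are all satisfied: a current Standing Notice is held; the lot has no other accessory structure. Turning to paragraphs (k)–(q): (k) operates against (e): the reference index is 217, less than the 242 limit. (l) would limit (k) — the registered capacity is 1,040 units, meeting the 830 units threshold — but (m) sets (l) aside: (m) is triggered — the lot is in a historic district. (n) applies (a current Tier 4 Notice is held), but is overridden by (o): (o) operates — a current Schedule G Declaration is held. (p) is triggered (the reportable unit count is 38, meeting the 38 threshold), but is displaced by (q): (q) operates against (p): a current Provisional Notice is held. So (e) is unavailable.
No exception displaces § 21.4.

Yes — Hugo must obtain a building permit.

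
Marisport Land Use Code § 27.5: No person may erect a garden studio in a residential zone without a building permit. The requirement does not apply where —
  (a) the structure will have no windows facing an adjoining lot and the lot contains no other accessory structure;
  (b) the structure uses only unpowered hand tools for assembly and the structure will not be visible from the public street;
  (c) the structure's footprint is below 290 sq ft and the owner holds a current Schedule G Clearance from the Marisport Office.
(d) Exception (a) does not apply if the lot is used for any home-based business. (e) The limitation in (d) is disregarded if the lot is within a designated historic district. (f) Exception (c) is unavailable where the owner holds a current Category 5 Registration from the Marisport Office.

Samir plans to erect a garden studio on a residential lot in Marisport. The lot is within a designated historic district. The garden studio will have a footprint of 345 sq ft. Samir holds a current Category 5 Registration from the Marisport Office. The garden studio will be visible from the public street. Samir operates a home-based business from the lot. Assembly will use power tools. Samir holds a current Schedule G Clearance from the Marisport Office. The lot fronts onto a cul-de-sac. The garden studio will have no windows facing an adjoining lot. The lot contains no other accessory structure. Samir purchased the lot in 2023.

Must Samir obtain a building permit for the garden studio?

No — exception (a) applies; Samir does not need a building permit.

Exception (a): no windows face an adjoining lot; the lot has no other accessory structure — every condition holds. Considering the limiting provisions: (d) would limit (a) — a home-based business operates on the lot — but (e) sets (d) aside: (e) operates against (d): the lot is in a historic district. (a) remains available.
Exception (b) does not apply: assembly uses power tools.
Exception (c) does not apply: the structure's footprint is 345 sq ft, not below 290 sq ft.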